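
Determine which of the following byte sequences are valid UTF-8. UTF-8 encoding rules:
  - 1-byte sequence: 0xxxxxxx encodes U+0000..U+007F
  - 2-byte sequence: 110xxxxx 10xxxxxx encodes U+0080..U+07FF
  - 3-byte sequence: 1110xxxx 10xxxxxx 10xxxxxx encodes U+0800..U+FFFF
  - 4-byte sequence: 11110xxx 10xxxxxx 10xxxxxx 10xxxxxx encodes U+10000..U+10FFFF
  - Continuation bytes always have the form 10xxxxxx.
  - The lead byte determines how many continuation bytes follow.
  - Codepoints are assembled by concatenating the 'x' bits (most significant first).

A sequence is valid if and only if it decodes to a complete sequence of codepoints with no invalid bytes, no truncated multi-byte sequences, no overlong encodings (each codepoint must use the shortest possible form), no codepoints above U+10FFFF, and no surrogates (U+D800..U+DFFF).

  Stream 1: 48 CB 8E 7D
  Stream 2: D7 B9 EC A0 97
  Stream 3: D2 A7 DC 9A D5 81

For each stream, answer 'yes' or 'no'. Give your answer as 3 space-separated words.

Stream 1: decodes cleanly. VALID
Stream 2: decodes cleanly. VALID
Stream 3: decodes cleanly. VALID

Answer: yes yes yes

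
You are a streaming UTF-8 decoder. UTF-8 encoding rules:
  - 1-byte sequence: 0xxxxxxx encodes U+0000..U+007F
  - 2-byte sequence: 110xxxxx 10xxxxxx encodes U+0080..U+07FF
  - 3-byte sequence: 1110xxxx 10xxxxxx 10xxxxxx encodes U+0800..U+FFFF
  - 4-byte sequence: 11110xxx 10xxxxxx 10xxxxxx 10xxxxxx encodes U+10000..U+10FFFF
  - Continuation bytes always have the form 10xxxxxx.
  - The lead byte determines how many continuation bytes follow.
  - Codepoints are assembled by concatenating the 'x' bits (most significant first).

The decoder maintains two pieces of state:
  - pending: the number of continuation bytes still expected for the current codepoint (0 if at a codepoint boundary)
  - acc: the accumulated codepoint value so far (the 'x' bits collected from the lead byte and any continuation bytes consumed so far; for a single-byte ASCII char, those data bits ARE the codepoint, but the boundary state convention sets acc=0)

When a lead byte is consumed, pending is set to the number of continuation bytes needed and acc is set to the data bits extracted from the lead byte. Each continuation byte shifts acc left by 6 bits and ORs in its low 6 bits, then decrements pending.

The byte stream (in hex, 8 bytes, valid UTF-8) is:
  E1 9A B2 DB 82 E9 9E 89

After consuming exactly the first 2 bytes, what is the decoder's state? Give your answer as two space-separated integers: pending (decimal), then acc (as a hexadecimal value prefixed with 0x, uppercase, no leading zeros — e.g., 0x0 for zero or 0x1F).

Answer: 1 0x5A

Derivation:
Byte[0]=E1: 3-byte lead. pending=2, acc=0x1
Byte[1]=9A: continuation. acc=(acc<<6)|0x1A=0x5A, pending=1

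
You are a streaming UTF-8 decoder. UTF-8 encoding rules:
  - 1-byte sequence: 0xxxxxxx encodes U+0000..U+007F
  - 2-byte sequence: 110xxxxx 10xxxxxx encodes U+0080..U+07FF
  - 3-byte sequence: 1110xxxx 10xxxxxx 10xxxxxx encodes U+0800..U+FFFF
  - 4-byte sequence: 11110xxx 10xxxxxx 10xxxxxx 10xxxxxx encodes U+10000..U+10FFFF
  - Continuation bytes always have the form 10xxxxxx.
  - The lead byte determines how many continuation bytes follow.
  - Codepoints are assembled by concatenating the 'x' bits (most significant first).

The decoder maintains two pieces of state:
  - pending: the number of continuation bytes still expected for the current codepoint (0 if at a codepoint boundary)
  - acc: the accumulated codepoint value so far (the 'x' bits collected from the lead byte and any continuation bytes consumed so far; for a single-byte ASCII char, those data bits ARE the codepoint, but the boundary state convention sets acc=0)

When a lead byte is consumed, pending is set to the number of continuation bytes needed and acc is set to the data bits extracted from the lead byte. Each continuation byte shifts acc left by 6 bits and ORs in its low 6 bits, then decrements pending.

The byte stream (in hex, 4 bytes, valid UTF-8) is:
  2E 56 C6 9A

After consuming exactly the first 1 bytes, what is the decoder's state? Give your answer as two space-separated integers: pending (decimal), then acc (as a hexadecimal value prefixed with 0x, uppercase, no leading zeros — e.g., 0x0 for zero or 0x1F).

Answer: 0 0x0

Derivation:
Byte[0]=2E: 1-byte. pending=0, acc=0x0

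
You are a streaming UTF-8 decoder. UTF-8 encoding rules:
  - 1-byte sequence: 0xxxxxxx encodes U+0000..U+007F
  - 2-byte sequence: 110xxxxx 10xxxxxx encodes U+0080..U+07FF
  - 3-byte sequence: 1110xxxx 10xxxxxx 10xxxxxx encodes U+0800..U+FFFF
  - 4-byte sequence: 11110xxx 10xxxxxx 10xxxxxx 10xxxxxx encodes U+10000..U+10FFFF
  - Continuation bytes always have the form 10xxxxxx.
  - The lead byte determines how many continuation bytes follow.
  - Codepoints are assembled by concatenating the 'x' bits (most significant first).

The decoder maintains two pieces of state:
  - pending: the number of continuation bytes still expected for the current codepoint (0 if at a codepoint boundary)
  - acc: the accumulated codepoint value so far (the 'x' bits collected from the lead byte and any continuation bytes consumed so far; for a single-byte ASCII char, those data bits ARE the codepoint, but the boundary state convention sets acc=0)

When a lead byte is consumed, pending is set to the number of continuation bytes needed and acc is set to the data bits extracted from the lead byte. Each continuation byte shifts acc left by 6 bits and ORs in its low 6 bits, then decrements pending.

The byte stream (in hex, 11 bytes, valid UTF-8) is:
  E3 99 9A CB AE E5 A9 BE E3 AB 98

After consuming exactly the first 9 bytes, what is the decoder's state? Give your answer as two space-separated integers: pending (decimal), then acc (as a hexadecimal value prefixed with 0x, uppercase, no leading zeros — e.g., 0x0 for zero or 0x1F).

Answer: 2 0x3

Derivation:
Byte[0]=E3: 3-byte lead. pending=2, acc=0x3
Byte[1]=99: continuation. acc=(acc<<6)|0x19=0xD9, pending=1
Byte[2]=9A: continuation. acc=(acc<<6)|0x1A=0x365A, pending=0
Byte[3]=CB: 2-byte lead. pending=1, acc=0xB
Byte[4]=AE: continuation. acc=(acc<<6)|0x2E=0x2EE, pending=0
Byte[5]=E5: 3-byte lead. pending=2, acc=0x5
Byte[6]=A9: continuation. acc=(acc<<6)|0x29=0x169, pending=1
Byte[7]=BE: continuation. acc=(acc<<6)|0x3E=0x5A7E, pending=0
Byte[8]=E3: 3-byte lead. pending=2, acc=0x3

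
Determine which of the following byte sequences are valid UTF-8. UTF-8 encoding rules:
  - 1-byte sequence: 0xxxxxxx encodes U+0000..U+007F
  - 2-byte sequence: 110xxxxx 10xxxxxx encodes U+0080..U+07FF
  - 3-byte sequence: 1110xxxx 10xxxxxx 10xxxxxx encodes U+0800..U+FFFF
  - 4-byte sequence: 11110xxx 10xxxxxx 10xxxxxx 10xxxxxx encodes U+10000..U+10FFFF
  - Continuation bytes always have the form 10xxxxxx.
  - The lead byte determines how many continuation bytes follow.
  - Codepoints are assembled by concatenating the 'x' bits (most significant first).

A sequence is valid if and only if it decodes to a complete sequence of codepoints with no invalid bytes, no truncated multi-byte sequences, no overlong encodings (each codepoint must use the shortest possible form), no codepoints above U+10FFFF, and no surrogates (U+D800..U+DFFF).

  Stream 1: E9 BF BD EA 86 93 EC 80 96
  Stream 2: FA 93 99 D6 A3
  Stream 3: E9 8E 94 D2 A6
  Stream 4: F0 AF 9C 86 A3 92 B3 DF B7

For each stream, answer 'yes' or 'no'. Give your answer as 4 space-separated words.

Answer: yes no yes no

Derivation:
Stream 1: decodes cleanly. VALID
Stream 2: error at byte offset 0. INVALID
Stream 3: decodes cleanly. VALID
Stream 4: error at byte offset 4. INVALID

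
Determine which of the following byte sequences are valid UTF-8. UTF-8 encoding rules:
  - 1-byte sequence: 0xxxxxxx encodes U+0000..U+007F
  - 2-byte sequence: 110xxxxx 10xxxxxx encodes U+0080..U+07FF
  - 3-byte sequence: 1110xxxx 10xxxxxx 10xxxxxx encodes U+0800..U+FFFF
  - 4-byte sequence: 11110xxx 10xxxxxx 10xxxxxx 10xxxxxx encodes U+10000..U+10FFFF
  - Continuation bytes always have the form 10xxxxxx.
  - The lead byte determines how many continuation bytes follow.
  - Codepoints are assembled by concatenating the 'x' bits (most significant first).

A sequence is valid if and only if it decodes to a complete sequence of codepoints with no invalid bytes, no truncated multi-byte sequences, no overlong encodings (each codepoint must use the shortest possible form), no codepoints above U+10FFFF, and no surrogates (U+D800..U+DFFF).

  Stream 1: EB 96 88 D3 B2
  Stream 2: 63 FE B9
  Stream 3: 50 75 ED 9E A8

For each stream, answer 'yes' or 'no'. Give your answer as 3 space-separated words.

Answer: yes no yes

Derivation:
Stream 1: decodes cleanly. VALID
Stream 2: error at byte offset 1. INVALID
Stream 3: decodes cleanly. VALID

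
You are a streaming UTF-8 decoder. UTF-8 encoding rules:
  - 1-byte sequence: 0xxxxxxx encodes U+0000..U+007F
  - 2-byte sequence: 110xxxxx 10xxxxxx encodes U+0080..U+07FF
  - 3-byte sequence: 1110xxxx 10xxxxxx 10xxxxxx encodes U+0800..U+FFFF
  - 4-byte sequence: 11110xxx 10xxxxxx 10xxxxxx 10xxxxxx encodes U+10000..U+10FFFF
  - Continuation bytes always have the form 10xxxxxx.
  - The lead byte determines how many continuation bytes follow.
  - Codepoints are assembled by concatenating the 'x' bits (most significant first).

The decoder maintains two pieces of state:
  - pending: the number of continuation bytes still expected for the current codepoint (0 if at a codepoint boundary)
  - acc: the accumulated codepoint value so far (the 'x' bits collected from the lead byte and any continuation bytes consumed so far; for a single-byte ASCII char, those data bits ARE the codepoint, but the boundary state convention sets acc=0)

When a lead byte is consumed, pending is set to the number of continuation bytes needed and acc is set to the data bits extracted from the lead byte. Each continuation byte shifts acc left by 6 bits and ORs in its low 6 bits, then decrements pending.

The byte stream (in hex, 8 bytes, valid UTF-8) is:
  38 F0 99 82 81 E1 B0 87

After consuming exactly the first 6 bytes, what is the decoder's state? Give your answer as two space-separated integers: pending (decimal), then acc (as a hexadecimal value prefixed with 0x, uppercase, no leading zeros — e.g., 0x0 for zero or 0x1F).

Byte[0]=38: 1-byte. pending=0, acc=0x0
Byte[1]=F0: 4-byte lead. pending=3, acc=0x0
Byte[2]=99: continuation. acc=(acc<<6)|0x19=0x19, pending=2
Byte[3]=82: continuation. acc=(acc<<6)|0x02=0x642, pending=1
Byte[4]=81: continuation. acc=(acc<<6)|0x01=0x19081, pending=0
Byte[5]=E1: 3-byte lead. pending=2, acc=0x1

Answer: 2 0x1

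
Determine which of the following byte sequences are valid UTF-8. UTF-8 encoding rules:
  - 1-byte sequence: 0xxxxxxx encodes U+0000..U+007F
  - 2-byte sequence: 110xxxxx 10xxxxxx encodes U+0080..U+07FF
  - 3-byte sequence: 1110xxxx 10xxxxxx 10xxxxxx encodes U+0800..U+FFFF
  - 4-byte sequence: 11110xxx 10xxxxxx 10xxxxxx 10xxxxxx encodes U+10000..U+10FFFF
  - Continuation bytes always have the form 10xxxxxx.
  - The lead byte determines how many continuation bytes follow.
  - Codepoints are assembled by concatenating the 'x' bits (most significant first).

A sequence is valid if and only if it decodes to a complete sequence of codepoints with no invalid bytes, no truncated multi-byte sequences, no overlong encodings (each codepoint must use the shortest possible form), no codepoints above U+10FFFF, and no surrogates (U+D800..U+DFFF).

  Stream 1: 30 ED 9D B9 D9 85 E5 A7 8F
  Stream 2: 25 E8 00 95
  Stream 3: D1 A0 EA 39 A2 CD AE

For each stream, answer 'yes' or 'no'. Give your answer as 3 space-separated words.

Stream 1: decodes cleanly. VALID
Stream 2: error at byte offset 2. INVALID
Stream 3: error at byte offset 3. INVALID

Answer: yes no no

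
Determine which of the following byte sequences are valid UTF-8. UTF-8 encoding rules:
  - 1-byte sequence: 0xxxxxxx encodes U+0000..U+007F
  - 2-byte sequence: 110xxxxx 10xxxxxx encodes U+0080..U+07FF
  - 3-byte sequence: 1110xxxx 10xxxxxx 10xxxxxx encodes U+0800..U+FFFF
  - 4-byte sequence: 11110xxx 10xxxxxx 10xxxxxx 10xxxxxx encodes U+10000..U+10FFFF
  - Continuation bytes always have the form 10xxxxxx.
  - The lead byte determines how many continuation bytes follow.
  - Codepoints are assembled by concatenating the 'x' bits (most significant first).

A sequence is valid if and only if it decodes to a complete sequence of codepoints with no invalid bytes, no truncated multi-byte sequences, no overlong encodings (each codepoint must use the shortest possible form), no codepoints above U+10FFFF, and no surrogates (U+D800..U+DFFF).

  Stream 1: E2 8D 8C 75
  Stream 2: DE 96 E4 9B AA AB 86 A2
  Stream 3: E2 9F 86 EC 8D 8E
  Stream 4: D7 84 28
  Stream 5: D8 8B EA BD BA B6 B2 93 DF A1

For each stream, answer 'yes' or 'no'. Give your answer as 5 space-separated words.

Answer: yes no yes yes no

Derivation:
Stream 1: decodes cleanly. VALID
Stream 2: error at byte offset 5. INVALID
Stream 3: decodes cleanly. VALID
Stream 4: decodes cleanly. VALID
Stream 5: error at byte offset 5. INVALID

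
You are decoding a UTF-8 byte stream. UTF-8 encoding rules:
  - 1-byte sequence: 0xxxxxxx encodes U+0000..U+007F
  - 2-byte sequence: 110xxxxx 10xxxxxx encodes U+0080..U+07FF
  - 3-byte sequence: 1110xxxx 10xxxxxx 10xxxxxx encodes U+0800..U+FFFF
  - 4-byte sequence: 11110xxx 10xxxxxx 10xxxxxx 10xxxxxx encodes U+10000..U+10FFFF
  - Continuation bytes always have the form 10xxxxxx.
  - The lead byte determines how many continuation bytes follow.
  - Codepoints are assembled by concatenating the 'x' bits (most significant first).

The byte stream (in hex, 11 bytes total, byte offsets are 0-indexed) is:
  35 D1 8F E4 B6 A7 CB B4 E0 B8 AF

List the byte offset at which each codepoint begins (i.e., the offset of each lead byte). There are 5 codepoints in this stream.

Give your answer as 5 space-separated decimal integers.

Answer: 0 1 3 6 8

Derivation:
Byte[0]=35: 1-byte ASCII. cp=U+0035
Byte[1]=D1: 2-byte lead, need 1 cont bytes. acc=0x11
Byte[2]=8F: continuation. acc=(acc<<6)|0x0F=0x44F
Completed: cp=U+044F (starts at byte 1)
Byte[3]=E4: 3-byte lead, need 2 cont bytes. acc=0x4
Byte[4]=B6: continuation. acc=(acc<<6)|0x36=0x136
Byte[5]=A7: continuation. acc=(acc<<6)|0x27=0x4DA7
Completed: cp=U+4DA7 (starts at byte 3)
Byte[6]=CB: 2-byte lead, need 1 cont bytes. acc=0xB
Byte[7]=B4: continuation. acc=(acc<<6)|0x34=0x2F4
Completed: cp=U+02F4 (starts at byte 6)
Byte[8]=E0: 3-byte lead, need 2 cont bytes. acc=0x0
Byte[9]=B8: continuation. acc=(acc<<6)|0x38=0x38
Byte[10]=AF: continuation. acc=(acc<<6)|0x2F=0xE2F
Completed: cp=U+0E2F (starts at byte 8)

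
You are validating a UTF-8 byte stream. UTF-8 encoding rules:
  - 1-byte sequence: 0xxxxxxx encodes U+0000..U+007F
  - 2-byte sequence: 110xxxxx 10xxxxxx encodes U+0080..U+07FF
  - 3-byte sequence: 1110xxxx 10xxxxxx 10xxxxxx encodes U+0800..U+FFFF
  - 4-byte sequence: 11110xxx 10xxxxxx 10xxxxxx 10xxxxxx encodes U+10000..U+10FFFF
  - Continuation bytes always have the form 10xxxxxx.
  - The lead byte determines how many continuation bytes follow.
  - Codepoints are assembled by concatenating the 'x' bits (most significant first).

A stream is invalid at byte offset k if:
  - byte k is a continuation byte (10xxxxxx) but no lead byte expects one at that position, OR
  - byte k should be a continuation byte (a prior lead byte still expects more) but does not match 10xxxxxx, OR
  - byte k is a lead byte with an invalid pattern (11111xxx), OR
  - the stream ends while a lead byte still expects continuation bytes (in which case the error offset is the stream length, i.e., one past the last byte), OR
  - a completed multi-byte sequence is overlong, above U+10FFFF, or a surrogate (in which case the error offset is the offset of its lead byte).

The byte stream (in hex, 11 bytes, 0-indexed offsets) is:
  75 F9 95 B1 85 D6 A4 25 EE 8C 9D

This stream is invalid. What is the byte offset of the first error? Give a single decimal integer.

Answer: 1

Derivation:
Byte[0]=75: 1-byte ASCII. cp=U+0075
Byte[1]=F9: INVALID lead byte (not 0xxx/110x/1110/11110)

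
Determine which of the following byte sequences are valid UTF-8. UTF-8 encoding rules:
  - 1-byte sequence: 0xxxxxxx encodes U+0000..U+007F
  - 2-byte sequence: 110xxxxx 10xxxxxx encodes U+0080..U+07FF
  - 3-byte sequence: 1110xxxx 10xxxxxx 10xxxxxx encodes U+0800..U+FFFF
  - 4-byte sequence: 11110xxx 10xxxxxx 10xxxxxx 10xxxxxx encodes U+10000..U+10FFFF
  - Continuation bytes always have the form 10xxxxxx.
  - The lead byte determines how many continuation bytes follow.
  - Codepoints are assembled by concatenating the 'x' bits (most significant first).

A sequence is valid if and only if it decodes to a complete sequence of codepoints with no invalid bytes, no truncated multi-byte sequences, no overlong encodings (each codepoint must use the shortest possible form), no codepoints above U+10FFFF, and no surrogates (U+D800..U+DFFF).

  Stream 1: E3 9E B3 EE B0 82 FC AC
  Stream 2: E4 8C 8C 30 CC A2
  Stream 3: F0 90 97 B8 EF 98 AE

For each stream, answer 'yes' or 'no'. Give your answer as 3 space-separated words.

Stream 1: error at byte offset 6. INVALID
Stream 2: decodes cleanly. VALID
Stream 3: decodes cleanly. VALID

Answer: no yes yes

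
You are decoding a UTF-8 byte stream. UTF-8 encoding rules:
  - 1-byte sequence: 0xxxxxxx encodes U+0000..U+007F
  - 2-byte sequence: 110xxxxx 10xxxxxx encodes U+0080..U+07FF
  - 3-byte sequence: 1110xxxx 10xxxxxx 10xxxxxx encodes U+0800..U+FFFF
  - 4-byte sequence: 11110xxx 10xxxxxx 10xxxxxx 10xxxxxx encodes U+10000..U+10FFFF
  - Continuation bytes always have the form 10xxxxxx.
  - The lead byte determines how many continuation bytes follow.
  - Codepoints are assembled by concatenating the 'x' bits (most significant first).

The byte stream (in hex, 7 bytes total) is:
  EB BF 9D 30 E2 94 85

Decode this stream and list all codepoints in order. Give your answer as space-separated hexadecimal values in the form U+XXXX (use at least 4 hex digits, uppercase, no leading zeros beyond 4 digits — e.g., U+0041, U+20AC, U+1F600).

Byte[0]=EB: 3-byte lead, need 2 cont bytes. acc=0xB
Byte[1]=BF: continuation. acc=(acc<<6)|0x3F=0x2FF
Byte[2]=9D: continuation. acc=(acc<<6)|0x1D=0xBFDD
Completed: cp=U+BFDD (starts at byte 0)
Byte[3]=30: 1-byte ASCII. cp=U+0030
Byte[4]=E2: 3-byte lead, need 2 cont bytes. acc=0x2
Byte[5]=94: continuation. acc=(acc<<6)|0x14=0x94
Byte[6]=85: continuation. acc=(acc<<6)|0x05=0x2505
Completed: cp=U+2505 (starts at byte 4)

Answer: U+BFDD U+0030 U+2505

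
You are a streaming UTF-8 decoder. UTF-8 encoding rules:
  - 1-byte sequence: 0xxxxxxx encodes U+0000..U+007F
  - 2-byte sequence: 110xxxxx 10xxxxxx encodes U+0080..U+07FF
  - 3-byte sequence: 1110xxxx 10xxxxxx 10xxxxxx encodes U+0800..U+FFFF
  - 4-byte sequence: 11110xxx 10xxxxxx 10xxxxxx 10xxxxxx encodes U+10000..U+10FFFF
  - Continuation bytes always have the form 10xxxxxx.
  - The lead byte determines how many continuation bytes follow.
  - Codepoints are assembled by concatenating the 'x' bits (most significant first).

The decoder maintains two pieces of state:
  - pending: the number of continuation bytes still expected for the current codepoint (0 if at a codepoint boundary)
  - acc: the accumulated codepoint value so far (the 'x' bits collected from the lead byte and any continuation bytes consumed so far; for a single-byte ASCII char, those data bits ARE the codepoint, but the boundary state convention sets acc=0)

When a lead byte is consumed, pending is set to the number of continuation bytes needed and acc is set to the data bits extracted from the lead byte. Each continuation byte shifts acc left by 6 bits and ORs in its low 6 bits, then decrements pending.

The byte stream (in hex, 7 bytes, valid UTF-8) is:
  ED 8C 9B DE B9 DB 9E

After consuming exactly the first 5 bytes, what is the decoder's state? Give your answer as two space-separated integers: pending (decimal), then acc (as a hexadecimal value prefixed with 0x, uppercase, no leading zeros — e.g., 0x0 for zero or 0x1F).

Answer: 0 0x7B9

Derivation:
Byte[0]=ED: 3-byte lead. pending=2, acc=0xD
Byte[1]=8C: continuation. acc=(acc<<6)|0x0C=0x34C, pending=1
Byte[2]=9B: continuation. acc=(acc<<6)|0x1B=0xD31B, pending=0
Byte[3]=DE: 2-byte lead. pending=1, acc=0x1E
Byte[4]=B9: continuation. acc=(acc<<6)|0x39=0x7B9, pending=0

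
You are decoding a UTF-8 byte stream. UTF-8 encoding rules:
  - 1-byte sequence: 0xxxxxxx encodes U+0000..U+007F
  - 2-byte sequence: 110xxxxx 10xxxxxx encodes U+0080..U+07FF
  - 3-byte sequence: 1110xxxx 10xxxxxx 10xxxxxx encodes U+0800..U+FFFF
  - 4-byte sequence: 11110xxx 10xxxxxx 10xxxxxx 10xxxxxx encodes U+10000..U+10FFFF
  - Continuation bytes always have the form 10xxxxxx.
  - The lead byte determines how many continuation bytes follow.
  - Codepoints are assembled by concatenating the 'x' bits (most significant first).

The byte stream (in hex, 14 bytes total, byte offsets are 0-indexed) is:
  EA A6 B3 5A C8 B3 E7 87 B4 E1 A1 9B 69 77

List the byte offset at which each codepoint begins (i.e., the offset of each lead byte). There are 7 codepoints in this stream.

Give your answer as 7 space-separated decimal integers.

Answer: 0 3 4 6 9 12 13

Derivation:
Byte[0]=EA: 3-byte lead, need 2 cont bytes. acc=0xA
Byte[1]=A6: continuation. acc=(acc<<6)|0x26=0x2A6
Byte[2]=B3: continuation. acc=(acc<<6)|0x33=0xA9B3
Completed: cp=U+A9B3 (starts at byte 0)
Byte[3]=5A: 1-byte ASCII. cp=U+005A
Byte[4]=C8: 2-byte lead, need 1 cont bytes. acc=0x8
Byte[5]=B3: continuation. acc=(acc<<6)|0x33=0x233
Completed: cp=U+0233 (starts at byte 4)
Byte[6]=E7: 3-byte lead, need 2 cont bytes. acc=0x7
Byte[7]=87: continuation. acc=(acc<<6)|0x07=0x1C7
Byte[8]=B4: continuation. acc=(acc<<6)|0x34=0x71F4
Completed: cp=U+71F4 (starts at byte 6)
Byte[9]=E1: 3-byte lead, need 2 cont bytes. acc=0x1
Byte[10]=A1: continuation. acc=(acc<<6)|0x21=0x61
Byte[11]=9B: continuation. acc=(acc<<6)|0x1B=0x185B
Completed: cp=U+185B (starts at byte 9)
Byte[12]=69: 1-byte ASCII. cp=U+0069
Byte[13]=77: 1-byte ASCII. cp=U+0077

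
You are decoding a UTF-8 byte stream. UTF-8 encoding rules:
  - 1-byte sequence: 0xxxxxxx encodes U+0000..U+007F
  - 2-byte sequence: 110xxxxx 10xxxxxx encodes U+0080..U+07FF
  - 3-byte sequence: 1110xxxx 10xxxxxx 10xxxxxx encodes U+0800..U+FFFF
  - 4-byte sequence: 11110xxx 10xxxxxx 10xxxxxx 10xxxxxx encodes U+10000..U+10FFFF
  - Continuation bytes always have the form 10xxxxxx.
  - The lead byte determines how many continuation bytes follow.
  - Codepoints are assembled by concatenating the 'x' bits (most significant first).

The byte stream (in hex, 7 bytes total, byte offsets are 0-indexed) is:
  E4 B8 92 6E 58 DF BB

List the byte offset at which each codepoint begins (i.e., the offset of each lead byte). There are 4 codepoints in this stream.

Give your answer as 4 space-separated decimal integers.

Answer: 0 3 4 5

Derivation:
Byte[0]=E4: 3-byte lead, need 2 cont bytes. acc=0x4
Byte[1]=B8: continuation. acc=(acc<<6)|0x38=0x138
Byte[2]=92: continuation. acc=(acc<<6)|0x12=0x4E12
Completed: cp=U+4E12 (starts at byte 0)
Byte[3]=6E: 1-byte ASCII. cp=U+006E
Byte[4]=58: 1-byte ASCII. cp=U+0058
Byte[5]=DF: 2-byte lead, need 1 cont bytes. acc=0x1F
Byte[6]=BB: continuation. acc=(acc<<6)|0x3B=0x7FB
Completed: cp=U+07FB (starts at byte 5)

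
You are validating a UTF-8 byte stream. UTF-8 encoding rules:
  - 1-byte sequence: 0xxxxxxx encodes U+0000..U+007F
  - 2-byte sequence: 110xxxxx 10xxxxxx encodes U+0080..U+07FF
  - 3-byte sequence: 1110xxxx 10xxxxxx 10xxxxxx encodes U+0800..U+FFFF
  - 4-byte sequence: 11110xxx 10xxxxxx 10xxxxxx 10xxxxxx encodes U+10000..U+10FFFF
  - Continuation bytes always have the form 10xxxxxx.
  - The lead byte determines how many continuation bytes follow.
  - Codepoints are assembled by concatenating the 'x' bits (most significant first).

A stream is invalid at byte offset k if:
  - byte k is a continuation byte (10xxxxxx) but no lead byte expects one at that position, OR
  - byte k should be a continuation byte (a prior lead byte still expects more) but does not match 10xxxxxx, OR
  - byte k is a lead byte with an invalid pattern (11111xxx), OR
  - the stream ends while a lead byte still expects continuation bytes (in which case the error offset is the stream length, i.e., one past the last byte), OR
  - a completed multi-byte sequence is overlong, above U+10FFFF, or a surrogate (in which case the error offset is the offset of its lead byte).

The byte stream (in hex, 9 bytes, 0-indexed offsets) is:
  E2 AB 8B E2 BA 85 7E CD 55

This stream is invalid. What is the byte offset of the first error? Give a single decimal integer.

Answer: 8

Derivation:
Byte[0]=E2: 3-byte lead, need 2 cont bytes. acc=0x2
Byte[1]=AB: continuation. acc=(acc<<6)|0x2B=0xAB
Byte[2]=8B: continuation. acc=(acc<<6)|0x0B=0x2ACB
Completed: cp=U+2ACB (starts at byte 0)
Byte[3]=E2: 3-byte lead, need 2 cont bytes. acc=0x2
Byte[4]=BA: continuation. acc=(acc<<6)|0x3A=0xBA
Byte[5]=85: continuation. acc=(acc<<6)|0x05=0x2E85
Completed: cp=U+2E85 (starts at byte 3)
Byte[6]=7E: 1-byte ASCII. cp=U+007E
Byte[7]=CD: 2-byte lead, need 1 cont bytes. acc=0xD
Byte[8]=55: expected 10xxxxxx continuation. INVALID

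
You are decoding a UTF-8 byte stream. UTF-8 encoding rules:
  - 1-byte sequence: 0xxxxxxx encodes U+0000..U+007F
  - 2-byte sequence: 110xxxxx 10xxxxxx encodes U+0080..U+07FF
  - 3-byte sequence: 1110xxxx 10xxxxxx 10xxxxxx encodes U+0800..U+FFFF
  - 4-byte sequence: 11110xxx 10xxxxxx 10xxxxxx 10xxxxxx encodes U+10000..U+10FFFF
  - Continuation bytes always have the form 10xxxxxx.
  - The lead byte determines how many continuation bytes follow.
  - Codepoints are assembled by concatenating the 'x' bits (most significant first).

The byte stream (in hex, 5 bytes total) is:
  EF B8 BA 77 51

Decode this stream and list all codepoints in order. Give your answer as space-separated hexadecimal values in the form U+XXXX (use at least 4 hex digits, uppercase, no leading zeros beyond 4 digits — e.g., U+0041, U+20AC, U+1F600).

Byte[0]=EF: 3-byte lead, need 2 cont bytes. acc=0xF
Byte[1]=B8: continuation. acc=(acc<<6)|0x38=0x3F8
Byte[2]=BA: continuation. acc=(acc<<6)|0x3A=0xFE3A
Completed: cp=U+FE3A (starts at byte 0)
Byte[3]=77: 1-byte ASCII. cp=U+0077
Byte[4]=51: 1-byte ASCII. cp=U+0051

Answer: U+FE3A U+0077 U+0051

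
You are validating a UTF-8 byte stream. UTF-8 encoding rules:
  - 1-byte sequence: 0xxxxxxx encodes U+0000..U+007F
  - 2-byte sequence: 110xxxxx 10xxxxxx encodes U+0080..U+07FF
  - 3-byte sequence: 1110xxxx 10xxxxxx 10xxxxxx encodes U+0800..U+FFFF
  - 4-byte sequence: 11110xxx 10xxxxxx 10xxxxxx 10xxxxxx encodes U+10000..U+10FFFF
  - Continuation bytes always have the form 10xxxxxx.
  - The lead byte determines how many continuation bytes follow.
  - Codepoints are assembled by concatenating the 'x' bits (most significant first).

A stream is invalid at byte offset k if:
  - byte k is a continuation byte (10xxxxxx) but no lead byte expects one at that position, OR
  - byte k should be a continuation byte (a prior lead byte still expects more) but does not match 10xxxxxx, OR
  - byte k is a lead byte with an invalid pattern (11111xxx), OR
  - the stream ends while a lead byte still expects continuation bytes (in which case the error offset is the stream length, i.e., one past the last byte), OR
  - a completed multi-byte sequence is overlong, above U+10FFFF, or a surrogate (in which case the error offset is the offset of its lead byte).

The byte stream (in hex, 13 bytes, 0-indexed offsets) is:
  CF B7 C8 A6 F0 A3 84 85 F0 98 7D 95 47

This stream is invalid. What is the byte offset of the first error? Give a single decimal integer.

Byte[0]=CF: 2-byte lead, need 1 cont bytes. acc=0xF
Byte[1]=B7: continuation. acc=(acc<<6)|0x37=0x3F7
Completed: cp=U+03F7 (starts at byte 0)
Byte[2]=C8: 2-byte lead, need 1 cont bytes. acc=0x8
Byte[3]=A6: continuation. acc=(acc<<6)|0x26=0x226
Completed: cp=U+0226 (starts at byte 2)
Byte[4]=F0: 4-byte lead, need 3 cont bytes. acc=0x0
Byte[5]=A3: continuation. acc=(acc<<6)|0x23=0x23
Byte[6]=84: continuation. acc=(acc<<6)|0x04=0x8C4
Byte[7]=85: continuation. acc=(acc<<6)|0x05=0x23105
Completed: cp=U+23105 (starts at byte 4)
Byte[8]=F0: 4-byte lead, need 3 cont bytes. acc=0x0
Byte[9]=98: continuation. acc=(acc<<6)|0x18=0x18
Byte[10]=7D: expected 10xxxxxx continuation. INVALID

Answer: 10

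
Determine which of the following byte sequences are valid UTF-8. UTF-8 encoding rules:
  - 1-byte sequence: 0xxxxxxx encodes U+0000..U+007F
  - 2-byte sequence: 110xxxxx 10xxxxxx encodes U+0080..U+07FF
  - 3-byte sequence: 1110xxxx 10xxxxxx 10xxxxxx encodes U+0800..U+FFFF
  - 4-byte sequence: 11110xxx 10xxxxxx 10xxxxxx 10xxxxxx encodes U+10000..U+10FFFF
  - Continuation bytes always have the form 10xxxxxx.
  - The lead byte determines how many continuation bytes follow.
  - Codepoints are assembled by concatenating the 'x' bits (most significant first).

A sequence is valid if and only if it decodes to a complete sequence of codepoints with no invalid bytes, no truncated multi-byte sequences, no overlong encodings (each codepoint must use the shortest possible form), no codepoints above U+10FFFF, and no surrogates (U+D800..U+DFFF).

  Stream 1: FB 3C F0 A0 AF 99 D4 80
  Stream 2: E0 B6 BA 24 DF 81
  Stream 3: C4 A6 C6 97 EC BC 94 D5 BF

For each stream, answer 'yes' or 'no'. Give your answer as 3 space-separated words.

Answer: no yes yes

Derivation:
Stream 1: error at byte offset 0. INVALID
Stream 2: decodes cleanly. VALID
Stream 3: decodes cleanly. VALID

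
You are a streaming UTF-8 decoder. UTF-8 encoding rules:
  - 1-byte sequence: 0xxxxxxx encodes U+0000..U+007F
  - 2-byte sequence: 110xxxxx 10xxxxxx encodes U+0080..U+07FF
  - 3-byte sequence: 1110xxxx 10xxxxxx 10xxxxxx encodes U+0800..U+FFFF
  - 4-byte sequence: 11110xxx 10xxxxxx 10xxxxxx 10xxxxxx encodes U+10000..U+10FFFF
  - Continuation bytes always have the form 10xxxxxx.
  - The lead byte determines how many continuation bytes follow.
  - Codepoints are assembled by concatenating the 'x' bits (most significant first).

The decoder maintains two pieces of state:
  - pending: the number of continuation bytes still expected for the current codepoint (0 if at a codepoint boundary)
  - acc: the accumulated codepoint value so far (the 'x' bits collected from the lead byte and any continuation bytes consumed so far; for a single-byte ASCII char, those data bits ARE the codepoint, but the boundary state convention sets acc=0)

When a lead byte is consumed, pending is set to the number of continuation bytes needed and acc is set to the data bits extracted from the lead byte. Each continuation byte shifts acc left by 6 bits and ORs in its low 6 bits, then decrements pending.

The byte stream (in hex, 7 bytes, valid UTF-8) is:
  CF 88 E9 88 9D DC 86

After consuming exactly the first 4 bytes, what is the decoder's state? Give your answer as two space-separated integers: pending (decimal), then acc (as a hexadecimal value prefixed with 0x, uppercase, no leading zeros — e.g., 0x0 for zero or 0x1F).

Byte[0]=CF: 2-byte lead. pending=1, acc=0xF
Byte[1]=88: continuation. acc=(acc<<6)|0x08=0x3C8, pending=0
Byte[2]=E9: 3-byte lead. pending=2, acc=0x9
Byte[3]=88: continuation. acc=(acc<<6)|0x08=0x248, pending=1

Answer: 1 0x248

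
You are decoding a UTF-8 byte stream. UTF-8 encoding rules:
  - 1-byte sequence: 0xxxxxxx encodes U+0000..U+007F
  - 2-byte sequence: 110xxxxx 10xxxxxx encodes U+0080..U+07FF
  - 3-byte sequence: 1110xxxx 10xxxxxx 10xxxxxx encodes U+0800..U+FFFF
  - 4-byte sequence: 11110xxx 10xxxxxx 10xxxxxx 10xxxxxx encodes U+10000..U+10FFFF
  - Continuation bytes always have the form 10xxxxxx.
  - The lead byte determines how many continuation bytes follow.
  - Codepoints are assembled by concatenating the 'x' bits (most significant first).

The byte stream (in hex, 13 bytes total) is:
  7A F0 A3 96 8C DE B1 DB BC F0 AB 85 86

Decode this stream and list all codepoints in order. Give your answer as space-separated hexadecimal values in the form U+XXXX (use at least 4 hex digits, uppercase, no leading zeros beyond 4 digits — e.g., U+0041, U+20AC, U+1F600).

Byte[0]=7A: 1-byte ASCII. cp=U+007A
Byte[1]=F0: 4-byte lead, need 3 cont bytes. acc=0x0
Byte[2]=A3: continuation. acc=(acc<<6)|0x23=0x23
Byte[3]=96: continuation. acc=(acc<<6)|0x16=0x8D6
Byte[4]=8C: continuation. acc=(acc<<6)|0x0C=0x2358C
Completed: cp=U+2358C (starts at byte 1)
Byte[5]=DE: 2-byte lead, need 1 cont bytes. acc=0x1E
Byte[6]=B1: continuation. acc=(acc<<6)|0x31=0x7B1
Completed: cp=U+07B1 (starts at byte 5)
Byte[7]=DB: 2-byte lead, need 1 cont bytes. acc=0x1B
Byte[8]=BC: continuation. acc=(acc<<6)|0x3C=0x6FC
Completed: cp=U+06FC (starts at byte 7)
Byte[9]=F0: 4-byte lead, need 3 cont bytes. acc=0x0
Byte[10]=AB: continuation. acc=(acc<<6)|0x2B=0x2B
Byte[11]=85: continuation. acc=(acc<<6)|0x05=0xAC5
Byte[12]=86: continuation. acc=(acc<<6)|0x06=0x2B146
Completed: cp=U+2B146 (starts at byte 9)

Answer: U+007A U+2358C U+07B1 U+06FC U+2B146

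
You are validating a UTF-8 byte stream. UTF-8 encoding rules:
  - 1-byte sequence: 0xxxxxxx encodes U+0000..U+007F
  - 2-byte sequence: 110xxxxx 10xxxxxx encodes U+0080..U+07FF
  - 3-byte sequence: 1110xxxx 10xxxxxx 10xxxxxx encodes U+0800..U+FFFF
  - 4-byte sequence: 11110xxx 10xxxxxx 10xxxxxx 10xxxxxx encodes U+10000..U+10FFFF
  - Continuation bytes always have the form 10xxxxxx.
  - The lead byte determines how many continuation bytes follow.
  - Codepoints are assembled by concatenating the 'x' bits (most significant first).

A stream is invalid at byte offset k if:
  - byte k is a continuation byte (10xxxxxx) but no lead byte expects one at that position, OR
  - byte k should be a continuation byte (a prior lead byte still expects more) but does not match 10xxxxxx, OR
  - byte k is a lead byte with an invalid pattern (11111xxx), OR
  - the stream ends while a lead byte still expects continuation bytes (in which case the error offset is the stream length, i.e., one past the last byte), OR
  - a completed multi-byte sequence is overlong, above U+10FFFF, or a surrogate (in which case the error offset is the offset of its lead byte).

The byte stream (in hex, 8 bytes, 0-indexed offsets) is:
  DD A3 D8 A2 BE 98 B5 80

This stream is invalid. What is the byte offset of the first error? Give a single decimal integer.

Byte[0]=DD: 2-byte lead, need 1 cont bytes. acc=0x1D
Byte[1]=A3: continuation. acc=(acc<<6)|0x23=0x763
Completed: cp=U+0763 (starts at byte 0)
Byte[2]=D8: 2-byte lead, need 1 cont bytes. acc=0x18
Byte[3]=A2: continuation. acc=(acc<<6)|0x22=0x622
Completed: cp=U+0622 (starts at byte 2)
Byte[4]=BE: INVALID lead byte (not 0xxx/110x/1110/11110)

Answer: 4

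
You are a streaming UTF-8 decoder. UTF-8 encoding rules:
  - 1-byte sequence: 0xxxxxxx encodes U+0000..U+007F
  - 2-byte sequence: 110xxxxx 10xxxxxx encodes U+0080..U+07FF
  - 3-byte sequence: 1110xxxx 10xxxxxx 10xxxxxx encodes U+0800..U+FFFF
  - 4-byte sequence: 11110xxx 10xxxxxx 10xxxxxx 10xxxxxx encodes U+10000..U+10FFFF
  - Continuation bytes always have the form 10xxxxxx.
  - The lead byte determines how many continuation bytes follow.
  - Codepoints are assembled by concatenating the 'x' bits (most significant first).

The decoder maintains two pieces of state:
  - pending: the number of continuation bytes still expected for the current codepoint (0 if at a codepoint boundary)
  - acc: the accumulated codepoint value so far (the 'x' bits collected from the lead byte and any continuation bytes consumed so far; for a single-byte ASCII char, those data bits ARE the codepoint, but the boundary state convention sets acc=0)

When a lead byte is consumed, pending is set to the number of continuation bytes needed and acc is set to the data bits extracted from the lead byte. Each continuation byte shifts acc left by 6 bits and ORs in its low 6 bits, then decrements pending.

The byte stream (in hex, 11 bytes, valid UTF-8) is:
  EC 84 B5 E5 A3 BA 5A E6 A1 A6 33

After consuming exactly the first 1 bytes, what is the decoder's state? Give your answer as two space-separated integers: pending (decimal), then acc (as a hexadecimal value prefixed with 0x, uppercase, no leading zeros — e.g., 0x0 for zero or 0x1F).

Answer: 2 0xC

Derivation:
Byte[0]=EC: 3-byte lead. pending=2, acc=0xC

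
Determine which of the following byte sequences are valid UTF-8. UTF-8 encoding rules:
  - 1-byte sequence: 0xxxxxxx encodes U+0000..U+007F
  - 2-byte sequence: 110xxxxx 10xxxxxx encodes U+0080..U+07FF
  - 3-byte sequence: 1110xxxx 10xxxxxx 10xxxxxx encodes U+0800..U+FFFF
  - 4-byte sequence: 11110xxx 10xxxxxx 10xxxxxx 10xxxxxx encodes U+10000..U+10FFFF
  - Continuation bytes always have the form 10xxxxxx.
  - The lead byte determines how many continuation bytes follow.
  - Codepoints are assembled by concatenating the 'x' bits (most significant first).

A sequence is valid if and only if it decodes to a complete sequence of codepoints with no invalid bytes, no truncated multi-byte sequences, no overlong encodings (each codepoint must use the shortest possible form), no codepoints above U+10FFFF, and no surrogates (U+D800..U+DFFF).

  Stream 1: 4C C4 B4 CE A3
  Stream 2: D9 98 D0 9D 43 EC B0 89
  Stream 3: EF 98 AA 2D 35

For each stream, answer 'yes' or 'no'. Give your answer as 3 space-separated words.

Answer: yes yes yes

Derivation:
Stream 1: decodes cleanly. VALID
Stream 2: decodes cleanly. VALID
Stream 3: decodes cleanly. VALID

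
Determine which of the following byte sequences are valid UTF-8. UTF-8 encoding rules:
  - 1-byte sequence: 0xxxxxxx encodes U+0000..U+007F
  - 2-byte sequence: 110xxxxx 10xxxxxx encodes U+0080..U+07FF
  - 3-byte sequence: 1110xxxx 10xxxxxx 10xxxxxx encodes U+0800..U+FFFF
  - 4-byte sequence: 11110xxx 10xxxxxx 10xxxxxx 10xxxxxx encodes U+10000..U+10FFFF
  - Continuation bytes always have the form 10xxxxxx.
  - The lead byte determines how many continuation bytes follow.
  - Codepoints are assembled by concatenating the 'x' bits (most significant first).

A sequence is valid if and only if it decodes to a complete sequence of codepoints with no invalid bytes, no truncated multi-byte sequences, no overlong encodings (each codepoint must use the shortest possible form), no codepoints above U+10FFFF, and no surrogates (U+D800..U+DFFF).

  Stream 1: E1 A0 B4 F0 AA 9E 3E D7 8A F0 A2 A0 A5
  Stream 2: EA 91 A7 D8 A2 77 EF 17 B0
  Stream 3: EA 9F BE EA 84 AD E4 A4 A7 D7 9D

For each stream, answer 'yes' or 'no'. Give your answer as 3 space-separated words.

Answer: no no yes

Derivation:
Stream 1: error at byte offset 6. INVALID
Stream 2: error at byte offset 7. INVALID
Stream 3: decodes cleanly. VALID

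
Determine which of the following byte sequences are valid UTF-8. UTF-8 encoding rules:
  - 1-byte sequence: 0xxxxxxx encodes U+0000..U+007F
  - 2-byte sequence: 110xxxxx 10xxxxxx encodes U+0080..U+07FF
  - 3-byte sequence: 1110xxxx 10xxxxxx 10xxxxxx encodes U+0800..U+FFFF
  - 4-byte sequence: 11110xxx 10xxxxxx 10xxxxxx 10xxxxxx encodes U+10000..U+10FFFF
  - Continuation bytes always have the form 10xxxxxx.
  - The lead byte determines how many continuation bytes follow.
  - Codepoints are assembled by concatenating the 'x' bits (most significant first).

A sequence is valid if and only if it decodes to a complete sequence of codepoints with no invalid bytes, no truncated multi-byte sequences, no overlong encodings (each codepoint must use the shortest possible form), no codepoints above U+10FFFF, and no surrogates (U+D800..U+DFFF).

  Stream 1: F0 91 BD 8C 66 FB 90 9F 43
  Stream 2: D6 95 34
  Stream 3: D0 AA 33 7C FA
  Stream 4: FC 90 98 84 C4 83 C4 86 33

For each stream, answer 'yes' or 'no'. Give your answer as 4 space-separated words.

Answer: no yes no no

Derivation:
Stream 1: error at byte offset 5. INVALID
Stream 2: decodes cleanly. VALID
Stream 3: error at byte offset 4. INVALID
Stream 4: error at byte offset 0. INVALID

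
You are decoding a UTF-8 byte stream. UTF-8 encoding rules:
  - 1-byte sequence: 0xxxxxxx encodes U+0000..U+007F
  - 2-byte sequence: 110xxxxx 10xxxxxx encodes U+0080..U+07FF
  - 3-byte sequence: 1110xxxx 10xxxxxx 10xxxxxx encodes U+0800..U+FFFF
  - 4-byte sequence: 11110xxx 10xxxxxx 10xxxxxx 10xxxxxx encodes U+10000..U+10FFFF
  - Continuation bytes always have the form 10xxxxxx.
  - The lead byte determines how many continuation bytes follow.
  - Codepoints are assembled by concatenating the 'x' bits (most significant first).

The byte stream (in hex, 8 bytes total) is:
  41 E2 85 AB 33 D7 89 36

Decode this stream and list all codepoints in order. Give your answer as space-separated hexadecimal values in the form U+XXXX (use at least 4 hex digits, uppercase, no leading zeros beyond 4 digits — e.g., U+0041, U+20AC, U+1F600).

Byte[0]=41: 1-byte ASCII. cp=U+0041
Byte[1]=E2: 3-byte lead, need 2 cont bytes. acc=0x2
Byte[2]=85: continuation. acc=(acc<<6)|0x05=0x85
Byte[3]=AB: continuation. acc=(acc<<6)|0x2B=0x216B
Completed: cp=U+216B (starts at byte 1)
Byte[4]=33: 1-byte ASCII. cp=U+0033
Byte[5]=D7: 2-byte lead, need 1 cont bytes. acc=0x17
Byte[6]=89: continuation. acc=(acc<<6)|0x09=0x5C9
Completed: cp=U+05C9 (starts at byte 5)
Byte[7]=36: 1-byte ASCII. cp=U+0036

Answer: U+0041 U+216B U+0033 U+05C9 U+0036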